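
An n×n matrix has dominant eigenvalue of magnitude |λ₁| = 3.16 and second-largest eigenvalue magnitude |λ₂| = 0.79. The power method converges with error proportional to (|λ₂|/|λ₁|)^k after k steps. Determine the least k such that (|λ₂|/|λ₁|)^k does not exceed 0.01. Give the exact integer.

|λ₂/λ₁| = 0.79/3.16 = 0.25000
Need k ≥ ln(0.01) / ln(0.25000) = -4.6052 / -1.3863 ≈ 3.322
Smallest integer k satisfying the bound: 4

4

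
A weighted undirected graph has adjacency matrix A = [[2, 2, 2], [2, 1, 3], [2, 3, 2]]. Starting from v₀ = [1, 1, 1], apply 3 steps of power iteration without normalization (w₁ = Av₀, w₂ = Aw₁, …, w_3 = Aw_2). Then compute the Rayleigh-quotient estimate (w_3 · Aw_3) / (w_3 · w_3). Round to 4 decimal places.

6.3647

w1 = Av₀ = (6, 6, 7)
w2 = Aw1 = (38, 39, 44)
w3 = Aw2 = (242, 247, 281)
Aw3 = (1540, 1574, 1787)
w3·Aw3 = 242·1540 + 247·1574 + 281·1787 = 1263605; w3·w3 = 242·242 + 247·247 + 281·281 = 198534
λ ≈ 1263605/198534 = 6.3647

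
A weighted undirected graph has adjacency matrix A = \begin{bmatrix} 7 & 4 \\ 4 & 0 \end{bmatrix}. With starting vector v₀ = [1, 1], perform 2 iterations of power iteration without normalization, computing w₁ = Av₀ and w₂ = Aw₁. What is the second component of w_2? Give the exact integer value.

w1 = Av₀ = (7·1 + 4·1; 4·1 + 0·1) = (11, 4)
w2 = Aw1 = (7·11 + 4·4; 4·11 + 0·4) = (93, 44)
The requested component of w2 is 44.

44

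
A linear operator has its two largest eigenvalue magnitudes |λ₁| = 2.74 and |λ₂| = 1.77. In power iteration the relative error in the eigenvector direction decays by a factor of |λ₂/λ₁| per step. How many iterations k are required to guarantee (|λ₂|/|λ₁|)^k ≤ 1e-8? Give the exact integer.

|λ₂/λ₁| = 1.77/2.74 = 0.64599
Need k ≥ ln(1e-8) / ln(0.64599) = -18.4207 / -0.4370 ≈ 42.155
Smallest integer k satisfying the bound: 43

43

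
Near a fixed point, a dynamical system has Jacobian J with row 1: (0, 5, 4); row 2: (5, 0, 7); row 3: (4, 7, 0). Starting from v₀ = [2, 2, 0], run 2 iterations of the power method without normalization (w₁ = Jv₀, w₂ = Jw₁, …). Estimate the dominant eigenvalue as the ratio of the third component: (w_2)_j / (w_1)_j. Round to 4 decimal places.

5.0000

w1 = Jv₀ = (10, 10, 22)
w2 = Jw1 = (138, 204, 110)
Ratio at component: 110 / 22 = 5.0000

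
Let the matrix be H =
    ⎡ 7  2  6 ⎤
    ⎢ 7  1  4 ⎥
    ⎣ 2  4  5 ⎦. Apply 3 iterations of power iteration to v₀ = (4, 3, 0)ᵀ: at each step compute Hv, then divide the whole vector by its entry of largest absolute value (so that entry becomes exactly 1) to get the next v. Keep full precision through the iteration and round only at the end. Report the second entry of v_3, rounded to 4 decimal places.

0.8269

Hv0 = (34.00000, 31.00000, 20.00000); divide by 34.00000 → v1 = (1.00000, 0.91176, 0.58824)
Hv1 = (12.35294, 10.26471, 8.58824); divide by 12.35294 → v2 = (1.00000, 0.83095, 0.69524)
Hv2 = (12.83333, 10.61190, 8.80000); divide by 12.83333 → v3 = (1.00000, 0.82690, 0.68571)
Requested entry of v3: 4457/5390 = 0.8269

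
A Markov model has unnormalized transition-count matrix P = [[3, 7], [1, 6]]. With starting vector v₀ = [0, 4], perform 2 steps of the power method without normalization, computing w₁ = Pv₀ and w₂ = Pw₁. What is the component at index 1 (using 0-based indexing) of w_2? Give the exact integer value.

172

w1 = Pv₀ = (28, 24)
w2 = Pw1 = (252, 172)
The requested component of w2 is 172.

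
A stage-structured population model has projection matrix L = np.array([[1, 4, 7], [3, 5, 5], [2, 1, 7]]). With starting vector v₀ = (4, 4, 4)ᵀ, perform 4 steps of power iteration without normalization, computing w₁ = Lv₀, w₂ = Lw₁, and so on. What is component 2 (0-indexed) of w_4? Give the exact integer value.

51368

w1 = Lv₀ = (1·4 + 4·4 + 7·4; 3·4 + 5·4 + 5·4; 2·4 + 1·4 + 7·4) = (48, 52, 40)
w2 = Lw1 = (1·48 + 4·52 + 7·40; 3·48 + 5·52 + 5·40; 2·48 + 1·52 + 7·40) = (536, 604, 428)
w3 = Lw2 = (5948, 6768, 4672)
w4 = Lw3 = (65724, 75044, 51368)
The requested component of w4 is 51368.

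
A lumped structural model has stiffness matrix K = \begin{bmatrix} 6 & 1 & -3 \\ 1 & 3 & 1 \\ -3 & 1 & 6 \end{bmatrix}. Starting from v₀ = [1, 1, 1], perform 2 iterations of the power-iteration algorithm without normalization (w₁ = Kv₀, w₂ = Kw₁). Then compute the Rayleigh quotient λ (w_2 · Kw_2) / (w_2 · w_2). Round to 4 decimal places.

4.4128

w1 = Kv₀ = (4, 5, 4)
w2 = Kw1 = (17, 23, 17)
Kw2 = (74, 103, 74)
w2·Kw2 = 17·74 + 23·103 + 17·74 = 4885; w2·w2 = 17·17 + 23·23 + 17·17 = 1107
λ ≈ 4885/1107 = 4.4128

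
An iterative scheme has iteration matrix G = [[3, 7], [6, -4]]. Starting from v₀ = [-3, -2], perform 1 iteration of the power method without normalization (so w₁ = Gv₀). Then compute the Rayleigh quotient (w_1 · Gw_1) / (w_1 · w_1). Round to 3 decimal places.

λ ≈ 6.641

w1 = Gv₀ = (3·(-3) + 7·(-2); 6·(-3) + (-4)·(-2)) = (-23, -10)
Gw1 = (-139, -98)
w1·Gw1 = (-23)·(-139) + (-10)·(-98) = 4177; w1·w1 = (-23)·(-23) + (-10)·(-10) = 629
λ ≈ 4177/629 = 6.641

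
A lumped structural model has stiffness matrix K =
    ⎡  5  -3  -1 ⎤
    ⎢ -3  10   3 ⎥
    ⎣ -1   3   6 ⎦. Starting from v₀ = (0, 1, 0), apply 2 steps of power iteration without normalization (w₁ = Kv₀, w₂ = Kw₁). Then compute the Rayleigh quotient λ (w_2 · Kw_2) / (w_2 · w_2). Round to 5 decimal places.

λ ≈ 12.81821

w1 = Kv₀ = (-3, 10, 3)
w2 = Kw1 = (-48, 118, 51)
Kw2 = (-645, 1477, 708)
w2·Kw2 = (-48)·(-645) + 118·1477 + 51·708 = 241354; w2·w2 = (-48)·(-48) + 118·118 + 51·51 = 18829
λ ≈ 241354/18829 = 12.81821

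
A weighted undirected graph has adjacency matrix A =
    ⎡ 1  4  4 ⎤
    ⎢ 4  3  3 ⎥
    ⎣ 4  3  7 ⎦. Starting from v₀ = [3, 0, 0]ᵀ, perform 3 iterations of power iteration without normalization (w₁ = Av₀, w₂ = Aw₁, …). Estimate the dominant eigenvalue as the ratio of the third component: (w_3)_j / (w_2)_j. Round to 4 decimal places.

11.9091

w1 = Av₀ = (1·3 + 4·0 + 4·0; 4·3 + 3·0 + 3·0; 4·3 + 3·0 + 7·0) = (3, 12, 12)
w2 = Aw1 = (1·3 + 4·12 + 4·12; 4·3 + 3·12 + 3·12; 4·3 + 3·12 + 7·12) = (99, 84, 132)
w3 = Aw2 = (963, 1044, 1572)
Ratio at component: 1572 / 132 = 11.9091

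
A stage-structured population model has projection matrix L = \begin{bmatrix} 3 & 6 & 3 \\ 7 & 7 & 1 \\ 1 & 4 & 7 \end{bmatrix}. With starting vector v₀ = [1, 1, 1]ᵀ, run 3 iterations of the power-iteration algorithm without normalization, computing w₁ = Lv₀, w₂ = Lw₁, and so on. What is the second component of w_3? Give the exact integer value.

2697

w1 = Lv₀ = (3·1 + 6·1 + 3·1; 7·1 + 7·1 + 1·1; 1·1 + 4·1 + 7·1) = (12, 15, 12)
w2 = Lw1 = (3·12 + 6·15 + 3·12; 7·12 + 7·15 + 1·12; 1·12 + 4·15 + 7·12) = (162, 201, 156)
w3 = Lw2 = (2160, 2697, 2058)
The requested component of w3 is 2697.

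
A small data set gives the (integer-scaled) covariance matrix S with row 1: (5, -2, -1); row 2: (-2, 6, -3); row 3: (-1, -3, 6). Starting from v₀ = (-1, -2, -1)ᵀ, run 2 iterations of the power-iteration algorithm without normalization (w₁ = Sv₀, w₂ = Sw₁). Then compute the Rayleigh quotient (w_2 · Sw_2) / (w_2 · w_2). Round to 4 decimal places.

λ ≈ 8.9966

w1 = Sv₀ = (5·(-1) + (-2)·(-2) + (-1)·(-1); (-2)·(-1) + 6·(-2) + (-3)·(-1); (-1)·(-1) + (-3)·(-2) + 6·(-1)) = (0, -7, 1)
w2 = Sw1 = (5·0 + (-2)·(-7) + (-1)·1; (-2)·0 + 6·(-7) + (-3)·1; (-1)·0 + (-3)·(-7) + 6·1) = (13, -45, 27)
Sw2 = (128, -377, 284)
w2·Sw2 = 13·128 + (-45)·(-377) + 27·284 = 26297; w2·w2 = 13·13 + (-45)·(-45) + 27·27 = 2923
λ ≈ 26297/2923 = 8.9966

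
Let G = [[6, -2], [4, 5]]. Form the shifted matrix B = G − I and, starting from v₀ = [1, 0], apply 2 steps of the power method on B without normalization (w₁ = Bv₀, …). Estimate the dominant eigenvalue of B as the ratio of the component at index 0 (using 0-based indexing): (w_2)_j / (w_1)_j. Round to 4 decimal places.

μ ≈ 3.4000

B = G − I has rows (5, -2); (4, 4)
w1 = Bv₀ = (5·1 + (-2)·0; 4·1 + 4·0) = (5, 4)
w2 = Bw1 = (5·5 + (-2)·4; 4·5 + 4·4) = (17, 36)
Ratio: 17/5 = 3.4000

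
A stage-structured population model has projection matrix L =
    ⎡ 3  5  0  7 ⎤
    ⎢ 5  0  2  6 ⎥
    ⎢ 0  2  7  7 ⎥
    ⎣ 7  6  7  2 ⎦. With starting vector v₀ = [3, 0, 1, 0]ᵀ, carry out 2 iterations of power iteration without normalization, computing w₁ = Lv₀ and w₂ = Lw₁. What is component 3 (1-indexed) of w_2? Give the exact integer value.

279

w1 = Lv₀ = (3·3 + 5·0 + 0·1 + 7·0; 5·3 + 0·0 + 2·1 + 6·0; 0·3 + 2·0 + 7·1 + 7·0; 7·3 + 6·0 + 7·1 + 2·0) = (9, 17, 7, 28)
w2 = Lw1 = (3·9 + 5·17 + 0·7 + 7·28; 5·9 + 0·17 + 2·7 + 6·28; 0·9 + 2·17 + 7·7 + 7·28; 7·9 + 6·17 + 7·7 + 2·28) = (308, 227, 279, 270)
The requested component of w2 is 279.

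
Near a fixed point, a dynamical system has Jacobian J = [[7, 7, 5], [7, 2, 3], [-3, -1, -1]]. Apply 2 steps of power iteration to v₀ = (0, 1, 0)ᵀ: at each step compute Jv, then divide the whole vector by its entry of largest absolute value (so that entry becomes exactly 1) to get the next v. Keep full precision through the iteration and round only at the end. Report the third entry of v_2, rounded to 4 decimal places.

Jv0 = (7.00000, 2.00000, -1.00000); divide by 7.00000 → v1 = (1.00000, 0.28571, -0.14286)
Jv1 = (8.28571, 7.14286, -3.14286); divide by 8.28571 → v2 = (1.00000, 0.86207, -0.37931)
Requested entry of v2: -22/58 = -0.3793

-0.3793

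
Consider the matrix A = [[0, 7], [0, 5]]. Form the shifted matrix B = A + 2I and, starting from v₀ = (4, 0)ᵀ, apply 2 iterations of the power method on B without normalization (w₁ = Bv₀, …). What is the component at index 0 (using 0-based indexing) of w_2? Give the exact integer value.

16

B = A + 2I has rows (2, 7); (0, 7)
w1 = Bv₀ = (8, 0)
w2 = Bw1 = (16, 0)
Requested component of w2: 16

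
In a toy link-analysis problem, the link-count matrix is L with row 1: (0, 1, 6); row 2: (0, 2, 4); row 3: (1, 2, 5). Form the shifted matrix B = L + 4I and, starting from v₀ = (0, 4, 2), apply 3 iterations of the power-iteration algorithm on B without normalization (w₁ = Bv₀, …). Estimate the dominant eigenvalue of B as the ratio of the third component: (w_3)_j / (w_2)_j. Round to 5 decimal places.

B = L + 4I has rows (4, 1, 6); (0, 6, 4); (1, 2, 9)
w1 = Bv₀ = (4·0 + 1·4 + 6·2; 0·0 + 6·4 + 4·2; 1·0 + 2·4 + 9·2) = (16, 32, 26)
w2 = Bw1 = (4·16 + 1·32 + 6·26; 0·16 + 6·32 + 4·26; 1·16 + 2·32 + 9·26) = (252, 296, 314)
w3 = Bw2 = (3188, 3032, 3670)
Ratio: 3670/314 = 11.68790

μ ≈ 11.68790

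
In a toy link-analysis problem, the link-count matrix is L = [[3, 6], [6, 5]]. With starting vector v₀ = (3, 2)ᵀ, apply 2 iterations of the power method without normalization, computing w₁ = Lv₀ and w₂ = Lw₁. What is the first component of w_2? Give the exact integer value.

w1 = Lv₀ = (3·3 + 6·2; 6·3 + 5·2) = (21, 28)
w2 = Lw1 = (3·21 + 6·28; 6·21 + 5·28) = (231, 266)
The requested component of w2 is 231.

231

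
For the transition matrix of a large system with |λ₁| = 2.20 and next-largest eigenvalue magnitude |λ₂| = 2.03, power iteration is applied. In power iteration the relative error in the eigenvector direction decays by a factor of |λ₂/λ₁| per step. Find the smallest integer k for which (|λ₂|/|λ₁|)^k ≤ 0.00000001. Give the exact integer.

230

|λ₂/λ₁| = 2.03/2.20 = 0.92273
Need k ≥ ln(0.00000001) / ln(0.92273) = -18.4207 / -0.0804 ≈ 229.052
Smallest integer k satisfying the bound: 230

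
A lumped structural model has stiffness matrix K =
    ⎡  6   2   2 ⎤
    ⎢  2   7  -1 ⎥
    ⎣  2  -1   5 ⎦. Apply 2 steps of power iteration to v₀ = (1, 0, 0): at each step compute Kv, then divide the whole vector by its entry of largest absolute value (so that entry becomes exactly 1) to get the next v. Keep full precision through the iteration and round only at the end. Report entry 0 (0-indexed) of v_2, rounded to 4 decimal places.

1.0000

Kv0 = (6.00000, 2.00000, 2.00000); divide by 6.00000 → v1 = (1.00000, 0.33333, 0.33333)
Kv1 = (7.33333, 4.00000, 3.33333); divide by 7.33333 → v2 = (1.00000, 0.54545, 0.45455)
Requested entry of v2: 44/44 = 1.0000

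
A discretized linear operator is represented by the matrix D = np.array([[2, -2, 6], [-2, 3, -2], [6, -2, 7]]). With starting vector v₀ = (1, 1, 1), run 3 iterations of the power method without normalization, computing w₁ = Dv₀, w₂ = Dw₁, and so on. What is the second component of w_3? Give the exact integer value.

-501

w1 = Dv₀ = (2·1 + (-2)·1 + 6·1; (-2)·1 + 3·1 + (-2)·1; 6·1 + (-2)·1 + 7·1) = (6, -1, 11)
w2 = Dw1 = (2·6 + (-2)·(-1) + 6·11; (-2)·6 + 3·(-1) + (-2)·11; 6·6 + (-2)·(-1) + 7·11) = (80, -37, 115)
w3 = Dw2 = (924, -501, 1359)
The requested component of w3 is -501.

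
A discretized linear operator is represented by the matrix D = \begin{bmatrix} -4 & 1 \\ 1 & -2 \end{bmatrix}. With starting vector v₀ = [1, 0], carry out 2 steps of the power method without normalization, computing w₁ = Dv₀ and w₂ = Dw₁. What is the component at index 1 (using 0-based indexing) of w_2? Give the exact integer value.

-6

w1 = Dv₀ = ((-4)·1 + 1·0; 1·1 + (-2)·0) = (-4, 1)
w2 = Dw1 = ((-4)·(-4) + 1·1; 1·(-4) + (-2)·1) = (17, -6)
The requested component of w2 is -6.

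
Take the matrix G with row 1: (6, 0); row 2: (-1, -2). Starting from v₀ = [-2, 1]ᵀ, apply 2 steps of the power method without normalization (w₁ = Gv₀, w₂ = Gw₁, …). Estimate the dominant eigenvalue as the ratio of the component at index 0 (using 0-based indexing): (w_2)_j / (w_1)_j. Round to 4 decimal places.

w1 = Gv₀ = (6·(-2) + 0·1; (-1)·(-2) + (-2)·1) = (-12, 0)
w2 = Gw1 = (6·(-12) + 0·0; (-1)·(-12) + (-2)·0) = (-72, 12)
Ratio at component: -72 / -12 = 6.0000

6.0000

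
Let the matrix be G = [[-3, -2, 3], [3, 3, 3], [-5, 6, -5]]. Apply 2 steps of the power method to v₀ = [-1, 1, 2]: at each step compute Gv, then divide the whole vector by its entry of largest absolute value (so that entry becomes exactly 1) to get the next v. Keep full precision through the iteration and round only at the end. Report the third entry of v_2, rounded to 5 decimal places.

-0.09524

Gv0 = (7.000000, 6.000000, 1.000000); divide by 7.000000 → v1 = (1.000000, 0.857143, 0.142857)
Gv1 = (-4.285714, 6.000000, -0.571429); divide by 6.000000 → v2 = (-0.714286, 1.000000, -0.095238)
Requested entry of v2: -4/42 = -0.09524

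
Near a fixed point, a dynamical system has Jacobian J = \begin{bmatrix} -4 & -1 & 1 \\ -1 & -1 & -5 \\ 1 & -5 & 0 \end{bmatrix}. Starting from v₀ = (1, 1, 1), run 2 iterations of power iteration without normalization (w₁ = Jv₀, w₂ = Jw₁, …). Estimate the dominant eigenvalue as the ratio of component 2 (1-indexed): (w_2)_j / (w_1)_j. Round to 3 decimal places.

w1 = Jv₀ = (-4, -7, -4)
w2 = Jw1 = (19, 31, 31)
Ratio at component: 31 / -7 = -4.429

-4.429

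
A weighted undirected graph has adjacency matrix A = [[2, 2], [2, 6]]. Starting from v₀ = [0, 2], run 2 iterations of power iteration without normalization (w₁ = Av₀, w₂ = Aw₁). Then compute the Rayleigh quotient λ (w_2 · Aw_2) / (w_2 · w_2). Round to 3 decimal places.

w1 = Av₀ = (2·0 + 2·2; 2·0 + 6·2) = (4, 12)
w2 = Aw1 = (2·4 + 2·12; 2·4 + 6·12) = (32, 80)
Aw2 = (224, 544)
w2·Aw2 = 32·224 + 80·544 = 50688; w2·w2 = 32·32 + 80·80 = 7424
λ ≈ 50688/7424 = 6.828

λ ≈ 6.828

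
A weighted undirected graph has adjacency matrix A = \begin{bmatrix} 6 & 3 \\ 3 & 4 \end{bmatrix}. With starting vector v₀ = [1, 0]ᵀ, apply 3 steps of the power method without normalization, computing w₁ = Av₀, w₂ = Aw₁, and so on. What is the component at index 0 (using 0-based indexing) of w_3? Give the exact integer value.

360

w1 = Av₀ = (6·1 + 3·0; 3·1 + 4·0) = (6, 3)
w2 = Aw1 = (6·6 + 3·3; 3·6 + 4·3) = (45, 30)
w3 = Aw2 = (360, 255)
The requested component of w3 is 360.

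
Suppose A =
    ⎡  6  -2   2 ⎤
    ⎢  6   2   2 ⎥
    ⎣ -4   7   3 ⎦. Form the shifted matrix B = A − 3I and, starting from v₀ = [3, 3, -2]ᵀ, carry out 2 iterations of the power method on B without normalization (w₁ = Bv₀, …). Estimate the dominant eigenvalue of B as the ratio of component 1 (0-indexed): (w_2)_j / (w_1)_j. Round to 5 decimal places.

B = A − 3I has rows (3, -2, 2); (6, -1, 2); (-4, 7, 0)
w1 = Bv₀ = (3·3 + (-2)·3 + 2·(-2); 6·3 + (-1)·3 + 2·(-2); (-4)·3 + 7·3 + 0·(-2)) = (-1, 11, 9)
w2 = Bw1 = (3·(-1) + (-2)·11 + 2·9; 6·(-1) + (-1)·11 + 2·9; (-4)·(-1) + 7·11 + 0·9) = (-7, 1, 81)
Ratio: 1/11 = 0.09091

μ ≈ 0.09091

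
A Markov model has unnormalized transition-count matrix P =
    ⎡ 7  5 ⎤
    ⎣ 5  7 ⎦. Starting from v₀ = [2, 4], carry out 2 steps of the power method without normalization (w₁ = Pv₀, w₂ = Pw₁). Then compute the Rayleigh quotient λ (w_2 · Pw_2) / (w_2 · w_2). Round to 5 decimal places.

λ ≈ 11.99914

w1 = Pv₀ = (7·2 + 5·4; 5·2 + 7·4) = (34, 38)
w2 = Pw1 = (7·34 + 5·38; 5·34 + 7·38) = (428, 436)
Pw2 = (5176, 5192)
w2·Pw2 = 428·5176 + 436·5192 = 4479040; w2·w2 = 428·428 + 436·436 = 373280
λ ≈ 4479040/373280 = 11.99914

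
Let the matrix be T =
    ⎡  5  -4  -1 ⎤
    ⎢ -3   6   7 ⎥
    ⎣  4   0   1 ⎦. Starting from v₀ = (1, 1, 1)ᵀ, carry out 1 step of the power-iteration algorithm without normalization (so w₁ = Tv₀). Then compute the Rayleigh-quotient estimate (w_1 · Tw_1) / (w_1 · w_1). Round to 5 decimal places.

w1 = Tv₀ = (0, 10, 5)
Tw1 = (-45, 95, 5)
w1·Tw1 = 0·(-45) + 10·95 + 5·5 = 975; w1·w1 = 0·0 + 10·10 + 5·5 = 125
λ ≈ 975/125 = 7.80000

7.80000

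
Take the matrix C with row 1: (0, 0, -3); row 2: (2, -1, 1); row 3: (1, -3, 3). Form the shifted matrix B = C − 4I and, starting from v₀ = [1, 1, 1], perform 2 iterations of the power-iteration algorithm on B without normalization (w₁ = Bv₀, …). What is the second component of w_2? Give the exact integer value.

-7

B = C − 4I has rows (-4, 0, -3); (2, -5, 1); (1, -3, -1)
w1 = Bv₀ = ((-4)·1 + 0·1 + (-3)·1; 2·1 + (-5)·1 + 1·1; 1·1 + (-3)·1 + (-1)·1) = (-7, -2, -3)
w2 = Bw1 = ((-4)·(-7) + 0·(-2) + (-3)·(-3); 2·(-7) + (-5)·(-2) + 1·(-3); 1·(-7) + (-3)·(-2) + (-1)·(-3)) = (37, -7, 2)
Requested component of w2: -7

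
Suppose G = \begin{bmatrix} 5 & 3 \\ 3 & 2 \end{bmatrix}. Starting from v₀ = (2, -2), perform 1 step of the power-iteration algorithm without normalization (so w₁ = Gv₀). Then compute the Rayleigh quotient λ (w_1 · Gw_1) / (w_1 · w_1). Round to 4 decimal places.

λ ≈ 6.8000

w1 = Gv₀ = (4, 2)
Gw1 = (26, 16)
w1·Gw1 = 4·26 + 2·16 = 136; w1·w1 = 4·4 + 2·2 = 20
λ ≈ 136/20 = 6.8000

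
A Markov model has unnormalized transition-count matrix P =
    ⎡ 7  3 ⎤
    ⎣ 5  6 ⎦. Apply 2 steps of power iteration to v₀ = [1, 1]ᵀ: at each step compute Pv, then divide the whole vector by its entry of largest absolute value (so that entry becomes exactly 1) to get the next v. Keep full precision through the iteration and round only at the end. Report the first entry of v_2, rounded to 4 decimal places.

Pv0 = (10.00000, 11.00000); divide by 11.00000 → v1 = (0.90909, 1.00000)
Pv1 = (9.36364, 10.54545); divide by 10.54545 → v2 = (0.88793, 1.00000)
Requested entry of v2: 103/116 = 0.8879

0.8879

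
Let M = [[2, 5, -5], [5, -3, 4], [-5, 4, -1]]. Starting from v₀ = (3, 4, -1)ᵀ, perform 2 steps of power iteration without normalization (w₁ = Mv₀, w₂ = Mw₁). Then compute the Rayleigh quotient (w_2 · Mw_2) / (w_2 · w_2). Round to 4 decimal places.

-2.9503

w1 = Mv₀ = (2·3 + 5·4 + (-5)·(-1); 5·3 + (-3)·4 + 4·(-1); (-5)·3 + 4·4 + (-1)·(-1)) = (31, -1, 2)
w2 = Mw1 = (2·31 + 5·(-1) + (-5)·2; 5·31 + (-3)·(-1) + 4·2; (-5)·31 + 4·(-1) + (-1)·2) = (47, 166, -161)
Mw2 = (1729, -907, 590)
w2·Mw2 = 47·1729 + 166·(-907) + (-161)·590 = -164289; w2·w2 = 47·47 + 166·166 + (-161)·(-161) = 55686
λ ≈ -164289/55686 = -2.9503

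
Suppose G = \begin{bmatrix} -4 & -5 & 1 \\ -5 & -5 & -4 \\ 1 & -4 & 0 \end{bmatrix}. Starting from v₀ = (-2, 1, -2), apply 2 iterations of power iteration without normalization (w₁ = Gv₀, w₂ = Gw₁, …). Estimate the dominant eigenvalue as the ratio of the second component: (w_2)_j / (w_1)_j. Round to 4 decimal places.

-3.5385

w1 = Gv₀ = ((-4)·(-2) + (-5)·1 + 1·(-2); (-5)·(-2) + (-5)·1 + (-4)·(-2); 1·(-2) + (-4)·1 + 0·(-2)) = (1, 13, -6)
w2 = Gw1 = ((-4)·1 + (-5)·13 + 1·(-6); (-5)·1 + (-5)·13 + (-4)·(-6); 1·1 + (-4)·13 + 0·(-6)) = (-75, -46, -51)
Ratio at component: -46 / 13 = -3.5385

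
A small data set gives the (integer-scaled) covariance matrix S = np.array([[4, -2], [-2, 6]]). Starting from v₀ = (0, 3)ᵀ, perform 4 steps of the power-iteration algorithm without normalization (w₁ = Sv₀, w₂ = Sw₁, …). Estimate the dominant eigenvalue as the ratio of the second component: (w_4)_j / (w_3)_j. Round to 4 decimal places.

w1 = Sv₀ = (4·0 + (-2)·3; (-2)·0 + 6·3) = (-6, 18)
w2 = Sw1 = (4·(-6) + (-2)·18; (-2)·(-6) + 6·18) = (-60, 120)
w3 = Sw2 = (-480, 840)
w4 = Sw3 = (-3600, 6000)
Ratio at component: 6000 / 840 = 7.1429

7.1429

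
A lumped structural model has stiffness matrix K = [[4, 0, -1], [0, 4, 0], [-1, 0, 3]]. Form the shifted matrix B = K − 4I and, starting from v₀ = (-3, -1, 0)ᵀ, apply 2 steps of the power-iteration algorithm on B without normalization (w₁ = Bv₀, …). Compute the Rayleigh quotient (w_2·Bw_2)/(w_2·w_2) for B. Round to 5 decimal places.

-1.50000

B = K − 4I has rows (0, 0, -1); (0, 0, 0); (-1, 0, -1)
w1 = Bv₀ = (0·(-3) + 0·(-1) + (-1)·0; 0·(-3) + 0·(-1) + 0·0; (-1)·(-3) + 0·(-1) + (-1)·0) = (0, 0, 3)
w2 = Bw1 = (0·0 + 0·0 + (-1)·3; 0·0 + 0·0 + 0·3; (-1)·0 + 0·0 + (-1)·3) = (-3, 0, -3)
Bw2 = (3, 0, 6)
w2·Bw2 = -27; w2·w2 = 18; μ ≈ -27/18 = -1.50000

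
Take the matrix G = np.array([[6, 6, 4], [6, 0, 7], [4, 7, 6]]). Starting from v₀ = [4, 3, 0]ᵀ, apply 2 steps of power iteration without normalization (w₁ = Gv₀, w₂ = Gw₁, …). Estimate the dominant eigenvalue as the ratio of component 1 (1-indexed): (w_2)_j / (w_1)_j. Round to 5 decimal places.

λ ≈ 12.95238

w1 = Gv₀ = (6·4 + 6·3 + 4·0; 6·4 + 0·3 + 7·0; 4·4 + 7·3 + 6·0) = (42, 24, 37)
w2 = Gw1 = (6·42 + 6·24 + 4·37; 6·42 + 0·24 + 7·37; 4·42 + 7·24 + 6·37) = (544, 511, 558)
Ratio at component: 544 / 42 = 12.95238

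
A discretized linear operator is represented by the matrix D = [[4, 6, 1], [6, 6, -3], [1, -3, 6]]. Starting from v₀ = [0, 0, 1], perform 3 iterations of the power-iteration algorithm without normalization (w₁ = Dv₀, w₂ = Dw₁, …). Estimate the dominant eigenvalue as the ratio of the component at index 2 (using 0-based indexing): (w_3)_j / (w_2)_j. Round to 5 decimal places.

w1 = Dv₀ = (1, -3, 6)
w2 = Dw1 = (-8, -30, 46)
w3 = Dw2 = (-166, -366, 358)
Ratio at component: 358 / 46 = 7.78261

7.78261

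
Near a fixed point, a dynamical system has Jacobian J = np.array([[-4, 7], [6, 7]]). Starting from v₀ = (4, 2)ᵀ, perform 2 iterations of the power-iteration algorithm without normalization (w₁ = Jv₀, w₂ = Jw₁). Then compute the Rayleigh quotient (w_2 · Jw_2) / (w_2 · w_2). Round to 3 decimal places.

w1 = Jv₀ = ((-4)·4 + 7·2; 6·4 + 7·2) = (-2, 38)
w2 = Jw1 = ((-4)·(-2) + 7·38; 6·(-2) + 7·38) = (274, 254)
Jw2 = (682, 3422)
w2·Jw2 = 274·682 + 254·3422 = 1056056; w2·w2 = 274·274 + 254·254 = 139592
λ ≈ 1056056/139592 = 7.565

7.565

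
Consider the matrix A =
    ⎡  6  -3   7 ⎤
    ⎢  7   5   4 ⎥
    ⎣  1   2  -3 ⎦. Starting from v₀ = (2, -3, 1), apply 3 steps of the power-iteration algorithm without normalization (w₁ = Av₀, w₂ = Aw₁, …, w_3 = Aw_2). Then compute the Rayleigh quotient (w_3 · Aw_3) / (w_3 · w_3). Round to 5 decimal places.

λ ≈ 7.02443

w1 = Av₀ = (28, 3, -7)
w2 = Aw1 = (110, 183, 55)
w3 = Aw2 = (496, 1905, 311)
Aw3 = (-562, 14241, 3373)
w3·Aw3 = 496·(-562) + 1905·14241 + 311·3373 = 27899356; w3·w3 = 496·496 + 1905·1905 + 311·311 = 3971762
λ ≈ 27899356/3971762 = 7.02443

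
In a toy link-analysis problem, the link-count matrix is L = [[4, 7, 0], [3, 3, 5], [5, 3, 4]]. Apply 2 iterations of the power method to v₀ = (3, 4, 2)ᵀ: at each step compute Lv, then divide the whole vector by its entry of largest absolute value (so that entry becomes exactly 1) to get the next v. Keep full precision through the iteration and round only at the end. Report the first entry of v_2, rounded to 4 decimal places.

Lv0 = (40.00000, 31.00000, 35.00000); divide by 40.00000 → v1 = (1.00000, 0.77500, 0.87500)
Lv1 = (9.42500, 9.70000, 10.82500); divide by 10.82500 → v2 = (0.87067, 0.89607, 1.00000)
Requested entry of v2: 377/433 = 0.8707

0.8707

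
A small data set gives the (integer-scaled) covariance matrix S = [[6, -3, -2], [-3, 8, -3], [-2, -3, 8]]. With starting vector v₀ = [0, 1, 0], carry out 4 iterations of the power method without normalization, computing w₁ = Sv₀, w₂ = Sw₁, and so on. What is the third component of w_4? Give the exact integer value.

w1 = Sv₀ = (-3, 8, -3)
w2 = Sw1 = (-36, 82, -42)
w3 = Sw2 = (-378, 890, -510)
w4 = Sw3 = (-3918, 9784, -5994)
The requested component of w4 is -5994.

-5994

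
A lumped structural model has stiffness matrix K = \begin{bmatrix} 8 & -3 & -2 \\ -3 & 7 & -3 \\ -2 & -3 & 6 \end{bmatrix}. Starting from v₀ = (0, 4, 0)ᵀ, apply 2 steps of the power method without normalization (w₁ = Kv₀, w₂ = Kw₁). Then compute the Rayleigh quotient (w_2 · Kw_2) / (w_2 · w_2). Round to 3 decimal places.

10.413

w1 = Kv₀ = (8·0 + (-3)·4 + (-2)·0; (-3)·0 + 7·4 + (-3)·0; (-2)·0 + (-3)·4 + 6·0) = (-12, 28, -12)
w2 = Kw1 = (8·(-12) + (-3)·28 + (-2)·(-12); (-3)·(-12) + 7·28 + (-3)·(-12); (-2)·(-12) + (-3)·28 + 6·(-12)) = (-156, 268, -132)
Kw2 = (-1788, 2740, -1284)
w2·Kw2 = (-156)·(-1788) + 268·2740 + (-132)·(-1284) = 1182736; w2·w2 = (-156)·(-156) + 268·268 + (-132)·(-132) = 113584
λ ≈ 1182736/113584 = 10.413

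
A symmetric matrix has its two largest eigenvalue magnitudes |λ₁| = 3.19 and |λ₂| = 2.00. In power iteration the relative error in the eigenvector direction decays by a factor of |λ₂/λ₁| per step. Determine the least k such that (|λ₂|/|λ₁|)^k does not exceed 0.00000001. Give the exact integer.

|λ₂/λ₁| = 2.00/3.19 = 0.62696
Need k ≥ ln(0.00000001) / ln(0.62696) = -18.4207 / -0.4669 ≈ 39.455
Smallest integer k satisfying the bound: 40

40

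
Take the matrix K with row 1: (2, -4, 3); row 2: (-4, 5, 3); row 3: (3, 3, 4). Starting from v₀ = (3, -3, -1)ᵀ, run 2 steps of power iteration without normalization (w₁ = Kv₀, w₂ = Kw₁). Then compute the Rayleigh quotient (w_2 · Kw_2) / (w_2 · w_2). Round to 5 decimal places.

7.98379

w1 = Kv₀ = (15, -30, -4)
w2 = Kw1 = (138, -222, -61)
Kw2 = (981, -1845, -496)
w2·Kw2 = 138·981 + (-222)·(-1845) + (-61)·(-496) = 575224; w2·w2 = 138·138 + (-222)·(-222) + (-61)·(-61) = 72049
λ ≈ 575224/72049 = 7.98379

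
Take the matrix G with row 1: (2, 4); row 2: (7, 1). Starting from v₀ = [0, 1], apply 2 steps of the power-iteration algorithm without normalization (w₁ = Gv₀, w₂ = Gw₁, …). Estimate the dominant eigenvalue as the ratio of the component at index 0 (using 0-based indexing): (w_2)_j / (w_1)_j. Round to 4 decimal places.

3.0000

w1 = Gv₀ = (4, 1)
w2 = Gw1 = (12, 29)
Ratio at component: 12 / 4 = 3.0000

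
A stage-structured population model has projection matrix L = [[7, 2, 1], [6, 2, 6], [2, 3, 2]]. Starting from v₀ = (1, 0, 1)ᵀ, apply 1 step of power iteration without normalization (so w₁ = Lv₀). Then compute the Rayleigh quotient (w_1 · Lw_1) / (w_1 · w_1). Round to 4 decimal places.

w1 = Lv₀ = (7·1 + 2·0 + 1·1; 6·1 + 2·0 + 6·1; 2·1 + 3·0 + 2·1) = (8, 12, 4)
Lw1 = (84, 96, 60)
w1·Lw1 = 8·84 + 12·96 + 4·60 = 2064; w1·w1 = 8·8 + 12·12 + 4·4 = 224
λ ≈ 2064/224 = 9.2143

9.2143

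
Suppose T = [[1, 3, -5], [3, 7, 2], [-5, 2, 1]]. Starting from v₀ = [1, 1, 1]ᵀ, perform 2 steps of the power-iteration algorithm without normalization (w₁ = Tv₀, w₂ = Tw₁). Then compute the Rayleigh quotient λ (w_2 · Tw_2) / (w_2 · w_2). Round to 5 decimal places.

w1 = Tv₀ = (1·1 + 3·1 + (-5)·1; 3·1 + 7·1 + 2·1; (-5)·1 + 2·1 + 1·1) = (-1, 12, -2)
w2 = Tw1 = (1·(-1) + 3·12 + (-5)·(-2); 3·(-1) + 7·12 + 2·(-2); (-5)·(-1) + 2·12 + 1·(-2)) = (45, 77, 27)
Tw2 = (141, 728, -44)
w2·Tw2 = 45·141 + 77·728 + 27·(-44) = 61213; w2·w2 = 45·45 + 77·77 + 27·27 = 8683
λ ≈ 61213/8683 = 7.04975

λ ≈ 7.04975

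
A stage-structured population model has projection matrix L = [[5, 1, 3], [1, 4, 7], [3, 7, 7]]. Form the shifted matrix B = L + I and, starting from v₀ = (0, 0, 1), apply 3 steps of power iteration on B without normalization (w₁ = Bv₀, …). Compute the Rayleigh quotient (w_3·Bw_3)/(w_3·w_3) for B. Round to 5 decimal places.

14.67834

B = L + I has rows (6, 1, 3); (1, 5, 7); (3, 7, 8)
w1 = Bv₀ = (3, 7, 8)
w2 = Bw1 = (49, 94, 122)
w3 = Bw2 = (754, 1373, 1781)
Bw3 = (11240, 20086, 26121)
w3·Bw3 = 82574539; w3·w3 = 5625606; μ ≈ 82574539/5625606 = 14.67834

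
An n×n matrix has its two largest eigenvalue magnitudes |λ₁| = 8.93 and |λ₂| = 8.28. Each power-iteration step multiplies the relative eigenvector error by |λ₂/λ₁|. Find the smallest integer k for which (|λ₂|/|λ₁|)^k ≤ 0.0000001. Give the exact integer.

214

|λ₂/λ₁| = 8.28/8.93 = 0.92721
Need k ≥ ln(0.0000001) / ln(0.92721) = -16.1181 / -0.0756 ≈ 213.277
Smallest integer k satisfying the bound: 214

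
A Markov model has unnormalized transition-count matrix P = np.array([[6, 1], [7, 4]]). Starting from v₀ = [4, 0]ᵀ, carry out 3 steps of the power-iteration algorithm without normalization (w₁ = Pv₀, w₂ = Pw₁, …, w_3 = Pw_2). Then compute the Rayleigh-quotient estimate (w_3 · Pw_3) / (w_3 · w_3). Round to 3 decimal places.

w1 = Pv₀ = (24, 28)
w2 = Pw1 = (172, 280)
w3 = Pw2 = (1312, 2324)
Pw3 = (10196, 18480)
w3·Pw3 = 1312·10196 + 2324·18480 = 56324672; w3·w3 = 1312·1312 + 2324·2324 = 7122320
λ ≈ 56324672/7122320 = 7.908

λ ≈ 7.908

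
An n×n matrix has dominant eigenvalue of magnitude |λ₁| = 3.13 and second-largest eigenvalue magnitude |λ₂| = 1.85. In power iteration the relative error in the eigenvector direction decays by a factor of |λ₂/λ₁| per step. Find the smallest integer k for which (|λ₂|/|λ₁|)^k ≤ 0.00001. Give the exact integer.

22

|λ₂/λ₁| = 1.85/3.13 = 0.59105
Need k ≥ ln(0.00001) / ln(0.59105) = -11.5129 / -0.5258 ≈ 21.894
Smallest integer k satisfying the bound: 22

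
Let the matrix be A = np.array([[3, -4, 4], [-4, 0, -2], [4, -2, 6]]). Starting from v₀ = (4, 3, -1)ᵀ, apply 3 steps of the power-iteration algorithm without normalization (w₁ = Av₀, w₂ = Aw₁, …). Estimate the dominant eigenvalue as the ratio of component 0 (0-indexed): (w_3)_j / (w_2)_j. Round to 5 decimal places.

w1 = Av₀ = (3·4 + (-4)·3 + 4·(-1); (-4)·4 + 0·3 + (-2)·(-1); 4·4 + (-2)·3 + 6·(-1)) = (-4, -14, 4)
w2 = Aw1 = (3·(-4) + (-4)·(-14) + 4·4; (-4)·(-4) + 0·(-14) + (-2)·4; 4·(-4) + (-2)·(-14) + 6·4) = (60, 8, 36)
w3 = Aw2 = (292, -312, 440)
Ratio at component: 292 / 60 = 4.86667

4.86667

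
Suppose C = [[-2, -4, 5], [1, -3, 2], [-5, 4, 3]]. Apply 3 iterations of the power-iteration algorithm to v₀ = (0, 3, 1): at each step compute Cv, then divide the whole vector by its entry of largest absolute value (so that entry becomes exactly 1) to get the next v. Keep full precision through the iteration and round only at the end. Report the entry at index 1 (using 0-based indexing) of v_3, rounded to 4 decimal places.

-0.3518

Cv0 = (-7.00000, -7.00000, 15.00000); divide by 15.00000 → v1 = (-0.46667, -0.46667, 1.00000)
Cv1 = (7.80000, 2.93333, 3.46667); divide by 7.80000 → v2 = (1.00000, 0.37607, 0.44444)
Cv2 = (-1.28205, 0.76068, -2.16239); divide by -2.16239 → v3 = (0.59289, -0.35178, 1.00000)
Requested entry of v3: 89/-253 = -0.3518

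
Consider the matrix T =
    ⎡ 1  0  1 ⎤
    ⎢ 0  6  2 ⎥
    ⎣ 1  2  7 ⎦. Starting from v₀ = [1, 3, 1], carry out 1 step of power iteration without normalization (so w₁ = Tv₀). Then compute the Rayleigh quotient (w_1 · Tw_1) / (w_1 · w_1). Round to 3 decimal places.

8.253

w1 = Tv₀ = (1·1 + 0·3 + 1·1; 0·1 + 6·3 + 2·1; 1·1 + 2·3 + 7·1) = (2, 20, 14)
Tw1 = (16, 148, 140)
w1·Tw1 = 2·16 + 20·148 + 14·140 = 4952; w1·w1 = 2·2 + 20·20 + 14·14 = 600
λ ≈ 4952/600 = 8.253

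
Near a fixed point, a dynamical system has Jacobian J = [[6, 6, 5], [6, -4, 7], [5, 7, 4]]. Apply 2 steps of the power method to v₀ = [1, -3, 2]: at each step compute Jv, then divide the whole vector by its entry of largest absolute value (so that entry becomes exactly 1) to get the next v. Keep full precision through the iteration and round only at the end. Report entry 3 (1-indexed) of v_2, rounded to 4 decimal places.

Jv0 = (-2.00000, 32.00000, -8.00000); divide by 32.00000 → v1 = (-0.06250, 1.00000, -0.25000)
Jv1 = (4.37500, -6.12500, 5.68750); divide by -6.12500 → v2 = (-0.71429, 1.00000, -0.92857)
Requested entry of v2: 182/-196 = -0.9286

-0.9286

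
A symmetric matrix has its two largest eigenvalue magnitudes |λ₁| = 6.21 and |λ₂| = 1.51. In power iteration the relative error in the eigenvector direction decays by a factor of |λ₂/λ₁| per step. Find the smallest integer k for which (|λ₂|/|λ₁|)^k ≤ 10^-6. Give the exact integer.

10

|λ₂/λ₁| = 1.51/6.21 = 0.24316
Need k ≥ ln(10^-6) / ln(0.24316) = -13.8155 / -1.4141 ≈ 9.770
Smallest integer k satisfying the bound: 10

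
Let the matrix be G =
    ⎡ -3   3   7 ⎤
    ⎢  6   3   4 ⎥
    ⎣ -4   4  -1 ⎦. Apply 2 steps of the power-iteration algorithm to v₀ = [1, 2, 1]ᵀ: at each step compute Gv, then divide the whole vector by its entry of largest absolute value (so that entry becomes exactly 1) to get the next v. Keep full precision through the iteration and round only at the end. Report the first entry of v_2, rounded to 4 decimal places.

Gv0 = (10.00000, 16.00000, 3.00000); divide by 16.00000 → v1 = (0.62500, 1.00000, 0.18750)
Gv1 = (2.43750, 7.50000, 1.31250); divide by 7.50000 → v2 = (0.32500, 1.00000, 0.17500)
Requested entry of v2: 39/120 = 0.3250

0.3250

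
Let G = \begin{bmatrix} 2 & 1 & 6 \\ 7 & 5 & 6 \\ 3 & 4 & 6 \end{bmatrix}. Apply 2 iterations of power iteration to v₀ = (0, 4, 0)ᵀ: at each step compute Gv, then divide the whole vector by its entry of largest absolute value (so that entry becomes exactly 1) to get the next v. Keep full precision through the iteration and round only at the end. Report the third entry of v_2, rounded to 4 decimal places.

0.8393

Gv0 = (4.00000, 20.00000, 16.00000); divide by 20.00000 → v1 = (0.20000, 1.00000, 0.80000)
Gv1 = (6.20000, 11.20000, 9.40000); divide by 11.20000 → v2 = (0.55357, 1.00000, 0.83929)
Requested entry of v2: 188/224 = 0.8393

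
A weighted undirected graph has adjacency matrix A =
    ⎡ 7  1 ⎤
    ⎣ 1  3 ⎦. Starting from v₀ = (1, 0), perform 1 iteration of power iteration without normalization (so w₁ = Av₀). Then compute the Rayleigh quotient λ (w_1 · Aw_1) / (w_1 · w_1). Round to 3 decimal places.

w1 = Av₀ = (7·1 + 1·0; 1·1 + 3·0) = (7, 1)
Aw1 = (50, 10)
w1·Aw1 = 7·50 + 1·10 = 360; w1·w1 = 7·7 + 1·1 = 50
λ ≈ 360/50 = 7.200

7.200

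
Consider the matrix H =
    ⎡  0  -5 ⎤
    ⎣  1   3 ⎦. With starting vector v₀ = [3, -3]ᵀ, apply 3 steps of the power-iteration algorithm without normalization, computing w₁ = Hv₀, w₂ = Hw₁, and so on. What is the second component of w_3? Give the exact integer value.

w1 = Hv₀ = (0·3 + (-5)·(-3); 1·3 + 3·(-3)) = (15, -6)
w2 = Hw1 = (0·15 + (-5)·(-6); 1·15 + 3·(-6)) = (30, -3)
w3 = Hw2 = (15, 21)
The requested component of w3 is 21.

21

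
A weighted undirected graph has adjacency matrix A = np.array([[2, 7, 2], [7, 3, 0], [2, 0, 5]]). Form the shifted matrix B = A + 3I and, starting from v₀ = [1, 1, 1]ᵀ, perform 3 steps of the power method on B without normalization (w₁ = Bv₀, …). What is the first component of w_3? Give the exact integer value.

B = A + 3I has rows (5, 7, 2); (7, 6, 0); (2, 0, 8)
w1 = Bv₀ = (5·1 + 7·1 + 2·1; 7·1 + 6·1 + 0·1; 2·1 + 0·1 + 8·1) = (14, 13, 10)
w2 = Bw1 = (5·14 + 7·13 + 2·10; 7·14 + 6·13 + 0·10; 2·14 + 0·13 + 8·10) = (181, 176, 108)
w3 = Bw2 = (2353, 2323, 1226)
Requested component of w3: 2353

2353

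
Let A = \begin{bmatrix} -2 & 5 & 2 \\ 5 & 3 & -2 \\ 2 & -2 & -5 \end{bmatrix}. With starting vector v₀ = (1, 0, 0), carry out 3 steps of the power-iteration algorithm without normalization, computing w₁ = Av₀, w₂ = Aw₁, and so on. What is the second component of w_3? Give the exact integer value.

216

w1 = Av₀ = ((-2)·1 + 5·0 + 2·0; 5·1 + 3·0 + (-2)·0; 2·1 + (-2)·0 + (-5)·0) = (-2, 5, 2)
w2 = Aw1 = ((-2)·(-2) + 5·5 + 2·2; 5·(-2) + 3·5 + (-2)·2; 2·(-2) + (-2)·5 + (-5)·2) = (33, 1, -24)
w3 = Aw2 = (-109, 216, 184)
The requested component of w3 is 216.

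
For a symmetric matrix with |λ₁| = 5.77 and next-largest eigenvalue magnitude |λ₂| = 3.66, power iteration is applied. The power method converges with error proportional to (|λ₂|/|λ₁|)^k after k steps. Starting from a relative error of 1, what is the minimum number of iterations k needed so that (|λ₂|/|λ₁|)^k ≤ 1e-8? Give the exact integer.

41

|λ₂/λ₁| = 3.66/5.77 = 0.63432
Need k ≥ ln(1e-8) / ln(0.63432) = -18.4207 / -0.4552 ≈ 40.466
Smallest integer k satisfying the bound: 41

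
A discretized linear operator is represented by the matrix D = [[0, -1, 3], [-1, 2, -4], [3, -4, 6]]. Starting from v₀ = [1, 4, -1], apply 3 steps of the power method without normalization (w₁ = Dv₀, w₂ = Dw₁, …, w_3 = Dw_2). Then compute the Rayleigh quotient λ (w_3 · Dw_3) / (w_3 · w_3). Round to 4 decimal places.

w1 = Dv₀ = (-7, 11, -19)
w2 = Dw1 = (-68, 105, -179)
w3 = Dw2 = (-642, 994, -1698)
Dw3 = (-6088, 9422, -16090)
w3·Dw3 = (-642)·(-6088) + 994·9422 + (-1698)·(-16090) = 40594784; w3·w3 = (-642)·(-642) + 994·994 + (-1698)·(-1698) = 4283404
λ ≈ 40594784/4283404 = 9.4772

λ ≈ 9.4772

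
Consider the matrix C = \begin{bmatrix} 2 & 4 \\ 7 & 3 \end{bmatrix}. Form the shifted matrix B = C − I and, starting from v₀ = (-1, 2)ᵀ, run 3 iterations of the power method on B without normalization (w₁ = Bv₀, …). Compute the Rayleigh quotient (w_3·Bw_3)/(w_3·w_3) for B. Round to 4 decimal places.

B = C − I has rows (1, 4); (7, 2)
w1 = Bv₀ = (7, -3)
w2 = Bw1 = (-5, 43)
w3 = Bw2 = (167, 51)
Bw3 = (371, 1271)
w3·Bw3 = 126778; w3·w3 = 30490; μ ≈ 126778/30490 = 4.1580

μ ≈ 4.1580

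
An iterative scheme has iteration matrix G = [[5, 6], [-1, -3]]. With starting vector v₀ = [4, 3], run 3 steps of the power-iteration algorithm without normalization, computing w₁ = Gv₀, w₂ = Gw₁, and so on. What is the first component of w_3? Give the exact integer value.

w1 = Gv₀ = (5·4 + 6·3; (-1)·4 + (-3)·3) = (38, -13)
w2 = Gw1 = (5·38 + 6·(-13); (-1)·38 + (-3)·(-13)) = (112, 1)
w3 = Gw2 = (566, -115)
The requested component of w3 is 566.

566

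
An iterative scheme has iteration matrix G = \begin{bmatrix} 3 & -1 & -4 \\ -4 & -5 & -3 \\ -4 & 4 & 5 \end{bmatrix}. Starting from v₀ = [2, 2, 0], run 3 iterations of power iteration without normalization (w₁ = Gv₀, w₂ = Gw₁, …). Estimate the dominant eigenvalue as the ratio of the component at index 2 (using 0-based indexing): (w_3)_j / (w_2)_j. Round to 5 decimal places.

λ ≈ 3.00000

w1 = Gv₀ = (4, -18, 0)
w2 = Gw1 = (30, 74, -88)
w3 = Gw2 = (368, -226, -264)
Ratio at component: -264 / -88 = 3.00000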